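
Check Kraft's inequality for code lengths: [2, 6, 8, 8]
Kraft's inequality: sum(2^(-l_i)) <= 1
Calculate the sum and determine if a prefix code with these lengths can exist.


Sum = 2^(-2) + 2^(-6) + 2^(-8) + 2^(-8)
    = 0.25 + 0.015625 + 0.00390625 + 0.00390625
    = 70/256 = 0.2734375
Since 0.2734375 <= 1, Kraft's inequality IS satisfied.
A prefix code with these lengths CAN exist.

Kraft sum = 0.2734375. Satisfied.


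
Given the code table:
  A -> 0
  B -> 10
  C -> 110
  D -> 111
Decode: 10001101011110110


Decoding:
10 -> B
0 -> A
0 -> A
110 -> C
10 -> B
111 -> D
10 -> B
110 -> C


Result: BAACBDBC


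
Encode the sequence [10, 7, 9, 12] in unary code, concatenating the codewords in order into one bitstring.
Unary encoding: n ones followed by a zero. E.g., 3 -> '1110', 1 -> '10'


Encode each number as n ones followed by a terminating 0:
  10 -> 11111111110 (11 bits)
  7 -> 11111110 (8 bits)
  9 -> 1111111110 (10 bits)
  12 -> 1111111111110 (13 bits)
Total length = 11 + 8 + 10 + 13 = 42 bits.

Unary([10, 7, 9, 12]) = 111111111101111111011111111101111111111110 (42 bits)


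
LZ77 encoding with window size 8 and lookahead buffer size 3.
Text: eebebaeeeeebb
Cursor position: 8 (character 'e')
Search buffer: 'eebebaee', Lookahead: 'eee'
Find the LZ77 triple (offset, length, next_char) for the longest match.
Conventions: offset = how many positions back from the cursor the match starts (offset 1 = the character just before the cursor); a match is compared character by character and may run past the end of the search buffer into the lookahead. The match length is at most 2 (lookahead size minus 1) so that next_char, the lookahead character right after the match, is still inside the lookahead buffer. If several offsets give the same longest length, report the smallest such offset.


Try each offset into the search buffer:
  offset=1 (pos 7, char 'e'): match length 2
  offset=2 (pos 6, char 'e'): match length 2
  offset=3 (pos 5, char 'a'): match length 0
  offset=4 (pos 4, char 'b'): match length 0
  offset=5 (pos 3, char 'e'): match length 1
  offset=6 (pos 2, char 'b'): match length 0
  offset=7 (pos 1, char 'e'): match length 1
  offset=8 (pos 0, char 'e'): match length 2
Longest match has length 2, found at offsets 1, 2, 8; take the smallest, offset 1.
next_char = character at position 8 + 2 = 10 -> 'e'

Best match: offset=1, length=2 (matching 'ee' starting at position 7)
LZ77 triple: (1, 2, 'e')


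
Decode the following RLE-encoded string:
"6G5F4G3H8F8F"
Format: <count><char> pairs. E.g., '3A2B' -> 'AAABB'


Expanding each <count><char> pair:
  6G -> 'GGGGGG'
  5F -> 'FFFFF'
  4G -> 'GGGG'
  3H -> 'HHH'
  8F -> 'FFFFFFFF'
  8F -> 'FFFFFFFF'

Decoded = GGGGGGFFFFFGGGGHHHFFFFFFFFFFFFFFFF


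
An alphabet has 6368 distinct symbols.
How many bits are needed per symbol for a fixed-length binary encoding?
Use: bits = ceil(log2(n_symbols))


log2(6368) = 12.6366
Bracket: 2^12 = 4096 < 6368 <= 2^13 = 8192
So ceil(log2(6368)) = 13

bits = ceil(log2(6368)) = ceil(12.6366) = 13 bits


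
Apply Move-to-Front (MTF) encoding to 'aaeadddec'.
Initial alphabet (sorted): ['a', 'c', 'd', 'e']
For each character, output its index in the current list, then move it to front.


MTF encoding:
'a': index 0 in ['a', 'c', 'd', 'e'] -> ['a', 'c', 'd', 'e']
'a': index 0 in ['a', 'c', 'd', 'e'] -> ['a', 'c', 'd', 'e']
'e': index 3 in ['a', 'c', 'd', 'e'] -> ['e', 'a', 'c', 'd']
'a': index 1 in ['e', 'a', 'c', 'd'] -> ['a', 'e', 'c', 'd']
'd': index 3 in ['a', 'e', 'c', 'd'] -> ['d', 'a', 'e', 'c']
'd': index 0 in ['d', 'a', 'e', 'c'] -> ['d', 'a', 'e', 'c']
'd': index 0 in ['d', 'a', 'e', 'c'] -> ['d', 'a', 'e', 'c']
'e': index 2 in ['d', 'a', 'e', 'c'] -> ['e', 'd', 'a', 'c']
'c': index 3 in ['e', 'd', 'a', 'c'] -> ['c', 'e', 'd', 'a']


Output: [0, 0, 3, 1, 3, 0, 0, 2, 3]


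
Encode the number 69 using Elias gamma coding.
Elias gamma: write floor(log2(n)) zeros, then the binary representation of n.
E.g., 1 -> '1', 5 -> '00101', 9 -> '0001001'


num_bits = floor(log2(69)) + 1 = 7
leading_zeros = num_bits - 1 = 6
binary(69) = 1000101

Elias gamma(69) = '000000' + '1000101' = 0000001000101 (13 bits)


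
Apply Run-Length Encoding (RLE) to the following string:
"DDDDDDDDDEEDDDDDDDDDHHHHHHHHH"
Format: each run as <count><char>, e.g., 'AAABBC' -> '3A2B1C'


Scanning runs left to right:
  i=0: run of 'D' x 9 -> '9D'
  i=9: run of 'E' x 2 -> '2E'
  i=11: run of 'D' x 9 -> '9D'
  i=20: run of 'H' x 9 -> '9H'

RLE = 9D2E9D9H


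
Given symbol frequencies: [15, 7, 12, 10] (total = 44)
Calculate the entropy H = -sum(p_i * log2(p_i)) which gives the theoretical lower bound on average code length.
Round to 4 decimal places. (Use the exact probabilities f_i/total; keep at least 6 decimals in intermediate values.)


Per-symbol terms -p_i * log2(p_i) with p_i = f_i/44:
  p = 15/44 = 0.340909: log2(p) = -1.552541, -p*log2(p) = 0.529275
  p = 7/44 = 0.159091: log2(p) = -2.652077, -p*log2(p) = 0.421921
  p = 12/44 = 0.272727: log2(p) = -1.874469, -p*log2(p) = 0.511219
  p = 10/44 = 0.227273: log2(p) = -2.137504, -p*log2(p) = 0.485796
H = 0.529275 + 0.421921 + 0.511219 + 0.485796 = 1.948211

H = 1.9482 bits/symbol


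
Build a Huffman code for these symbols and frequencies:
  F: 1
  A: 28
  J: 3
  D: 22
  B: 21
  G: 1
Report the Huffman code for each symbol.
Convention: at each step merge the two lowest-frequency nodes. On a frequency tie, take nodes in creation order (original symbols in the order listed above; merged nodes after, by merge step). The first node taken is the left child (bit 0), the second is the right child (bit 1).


Huffman tree construction:
Step 1: Merge F(1) + G(1) = 2
Step 2: Merge (F+G)(2) + J(3) = 5
Step 3: Merge ((F+G)+J)(5) + B(21) = 26
Step 4: Merge D(22) + (((F+G)+J)+B)(26) = 48
Step 5: Merge A(28) + (D+(((F+G)+J)+B))(48) = 76
Read each symbol's code off the tree from the root (left child = 0, right child = 1).

Codes:
  F: 11000 (length 5)
  A: 0 (length 1)
  J: 1101 (length 4)
  D: 10 (length 2)
  B: 111 (length 3)
  G: 11001 (length 5)
Average code length: 157/76 = 2.0658 bits/symbol


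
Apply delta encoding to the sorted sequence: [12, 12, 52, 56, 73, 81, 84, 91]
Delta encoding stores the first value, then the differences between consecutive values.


First value: 12
Deltas:
  12 - 12 = 0
  52 - 12 = 40
  56 - 52 = 4
  73 - 56 = 17
  81 - 73 = 8
  84 - 81 = 3
  91 - 84 = 7


Delta encoded: [12, 0, 40, 4, 17, 8, 3, 7]


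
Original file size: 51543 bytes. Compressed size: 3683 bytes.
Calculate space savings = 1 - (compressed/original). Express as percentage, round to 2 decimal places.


ratio = compressed/original = 3683/51543 = 0.071455
savings = 1 - ratio = 1 - 0.071455 = 0.928545
as a percentage: 0.928545 * 100 = 92.85%

Space savings = 1 - 3683/51543 = 92.85%


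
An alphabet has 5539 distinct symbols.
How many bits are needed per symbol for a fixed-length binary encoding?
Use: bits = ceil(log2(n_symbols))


log2(5539) = 12.4354
Bracket: 2^12 = 4096 < 5539 <= 2^13 = 8192
So ceil(log2(5539)) = 13

bits = ceil(log2(5539)) = ceil(12.4354) = 13 bits


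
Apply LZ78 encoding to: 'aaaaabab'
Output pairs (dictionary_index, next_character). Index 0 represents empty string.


LZ78 encoding steps:
Dictionary: {0: ''}
Step 1: w='' (idx 0), next='a' -> output (0, 'a'), add 'a' as idx 1
Step 2: w='a' (idx 1), next='a' -> output (1, 'a'), add 'aa' as idx 2
Step 3: w='aa' (idx 2), next='b' -> output (2, 'b'), add 'aab' as idx 3
Step 4: w='a' (idx 1), next='b' -> output (1, 'b'), add 'ab' as idx 4


Encoded: [(0, 'a'), (1, 'a'), (2, 'b'), (1, 'b')]


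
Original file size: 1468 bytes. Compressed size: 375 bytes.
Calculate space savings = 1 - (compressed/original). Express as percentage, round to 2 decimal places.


ratio = compressed/original = 375/1468 = 0.25545
savings = 1 - ratio = 1 - 0.25545 = 0.74455
as a percentage: 0.74455 * 100 = 74.46%

Space savings = 1 - 375/1468 = 74.46%


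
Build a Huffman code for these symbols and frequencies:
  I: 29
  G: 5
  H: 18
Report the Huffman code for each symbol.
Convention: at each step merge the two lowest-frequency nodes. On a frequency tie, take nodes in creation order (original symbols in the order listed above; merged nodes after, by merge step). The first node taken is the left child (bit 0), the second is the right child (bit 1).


Huffman tree construction:
Step 1: Merge G(5) + H(18) = 23
Step 2: Merge (G+H)(23) + I(29) = 52
Read each symbol's code off the tree from the root (left child = 0, right child = 1).

Codes:
  I: 1 (length 1)
  G: 00 (length 2)
  H: 01 (length 2)
Average code length: 75/52 = 1.4423 bits/symbol


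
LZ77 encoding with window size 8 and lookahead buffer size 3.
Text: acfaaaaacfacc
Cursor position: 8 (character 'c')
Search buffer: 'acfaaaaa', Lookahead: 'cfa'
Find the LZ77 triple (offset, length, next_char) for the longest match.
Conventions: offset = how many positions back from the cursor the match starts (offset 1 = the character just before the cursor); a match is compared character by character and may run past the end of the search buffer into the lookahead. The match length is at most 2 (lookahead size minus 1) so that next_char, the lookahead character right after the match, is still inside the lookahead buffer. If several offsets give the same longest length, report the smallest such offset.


Try each offset into the search buffer:
  offset=1 (pos 7, char 'a'): match length 0
  offset=2 (pos 6, char 'a'): match length 0
  offset=3 (pos 5, char 'a'): match length 0
  offset=4 (pos 4, char 'a'): match length 0
  offset=5 (pos 3, char 'a'): match length 0
  offset=6 (pos 2, char 'f'): match length 0
  offset=7 (pos 1, char 'c'): match length 2
  offset=8 (pos 0, char 'a'): match length 0
Longest match has length 2 at offset 7.
next_char = character at position 8 + 2 = 10 -> 'a'

Best match: offset=7, length=2 (matching 'cf' starting at position 1)
LZ77 triple: (7, 2, 'a')


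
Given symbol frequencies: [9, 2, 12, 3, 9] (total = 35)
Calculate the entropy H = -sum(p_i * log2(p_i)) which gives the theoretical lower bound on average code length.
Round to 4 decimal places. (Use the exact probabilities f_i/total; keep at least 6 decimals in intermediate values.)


Per-symbol terms -p_i * log2(p_i) with p_i = f_i/35:
  p = 9/35 = 0.257143: log2(p) = -1.959358, -p*log2(p) = 0.503835
  p = 2/35 = 0.057143: log2(p) = -4.129283, -p*log2(p) = 0.235959
  p = 12/35 = 0.342857: log2(p) = -1.544321, -p*log2(p) = 0.529481
  p = 3/35 = 0.085714: log2(p) = -3.544321, -p*log2(p) = 0.303799
  p = 9/35 = 0.257143: log2(p) = -1.959358, -p*log2(p) = 0.503835
H = 0.503835 + 0.235959 + 0.529481 + 0.303799 + 0.503835 = 2.076909

H = 2.0769 bits/symbol


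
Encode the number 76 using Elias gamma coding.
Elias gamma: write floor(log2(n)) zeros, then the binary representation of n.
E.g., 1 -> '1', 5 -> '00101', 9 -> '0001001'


num_bits = floor(log2(76)) + 1 = 7
leading_zeros = num_bits - 1 = 6
binary(76) = 1001100

Elias gamma(76) = '000000' + '1001100' = 0000001001100 (13 bits)


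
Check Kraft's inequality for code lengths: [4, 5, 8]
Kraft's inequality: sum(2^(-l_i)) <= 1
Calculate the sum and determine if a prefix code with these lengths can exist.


Sum = 2^(-4) + 2^(-5) + 2^(-8)
    = 0.0625 + 0.03125 + 0.00390625
    = 25/256 = 0.09765625
Since 0.09765625 <= 1, Kraft's inequality IS satisfied.
A prefix code with these lengths CAN exist.

Kraft sum = 0.09765625. Satisfied.


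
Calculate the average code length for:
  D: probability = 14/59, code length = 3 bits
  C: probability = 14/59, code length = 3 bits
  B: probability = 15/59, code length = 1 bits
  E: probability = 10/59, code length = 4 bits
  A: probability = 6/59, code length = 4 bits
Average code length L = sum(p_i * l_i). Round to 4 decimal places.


Weighted contributions p_i * l_i:
  D: (14/59) * 3 = 42/59
  C: (14/59) * 3 = 42/59
  B: (15/59) * 1 = 15/59
  E: (10/59) * 4 = 40/59
  A: (6/59) * 4 = 24/59
Sum = (42 + 42 + 15 + 40 + 24)/59 = 163/59

L = 163/59 = 2.7627 bits/symbol


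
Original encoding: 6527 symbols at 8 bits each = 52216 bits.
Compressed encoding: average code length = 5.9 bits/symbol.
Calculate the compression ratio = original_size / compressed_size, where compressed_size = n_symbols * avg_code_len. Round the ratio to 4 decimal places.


original_size = n_symbols * orig_bits = 6527 * 8 = 52216 bits
compressed_size = n_symbols * avg_code_len = 6527 * 5.9 = 38509.3 bits
ratio = original_size / compressed_size = 52216 / 38509.3 = 1.3559

Compression ratio = 1.3559


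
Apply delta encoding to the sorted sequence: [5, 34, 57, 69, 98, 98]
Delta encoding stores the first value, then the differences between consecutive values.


First value: 5
Deltas:
  34 - 5 = 29
  57 - 34 = 23
  69 - 57 = 12
  98 - 69 = 29
  98 - 98 = 0


Delta encoded: [5, 29, 23, 12, 29, 0]


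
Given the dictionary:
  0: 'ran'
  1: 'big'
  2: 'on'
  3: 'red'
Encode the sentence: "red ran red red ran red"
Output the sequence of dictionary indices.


Look up each word in the dictionary:
  'red' -> 3
  'ran' -> 0
  'red' -> 3
  'red' -> 3
  'ran' -> 0
  'red' -> 3

Encoded: [3, 0, 3, 3, 0, 3]


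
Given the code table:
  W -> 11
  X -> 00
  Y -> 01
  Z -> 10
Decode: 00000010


Decoding:
00 -> X
00 -> X
00 -> X
10 -> Z


Result: XXXZ


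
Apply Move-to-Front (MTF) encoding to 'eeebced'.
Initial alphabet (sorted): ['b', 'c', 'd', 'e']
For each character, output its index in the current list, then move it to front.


MTF encoding:
'e': index 3 in ['b', 'c', 'd', 'e'] -> ['e', 'b', 'c', 'd']
'e': index 0 in ['e', 'b', 'c', 'd'] -> ['e', 'b', 'c', 'd']
'e': index 0 in ['e', 'b', 'c', 'd'] -> ['e', 'b', 'c', 'd']
'b': index 1 in ['e', 'b', 'c', 'd'] -> ['b', 'e', 'c', 'd']
'c': index 2 in ['b', 'e', 'c', 'd'] -> ['c', 'b', 'e', 'd']
'e': index 2 in ['c', 'b', 'e', 'd'] -> ['e', 'c', 'b', 'd']
'd': index 3 in ['e', 'c', 'b', 'd'] -> ['d', 'e', 'c', 'b']


Output: [3, 0, 0, 1, 2, 2, 3]


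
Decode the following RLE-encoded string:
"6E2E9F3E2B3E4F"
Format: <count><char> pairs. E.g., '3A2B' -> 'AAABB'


Expanding each <count><char> pair:
  6E -> 'EEEEEE'
  2E -> 'EE'
  9F -> 'FFFFFFFFF'
  3E -> 'EEE'
  2B -> 'BB'
  3E -> 'EEE'
  4F -> 'FFFF'

Decoded = EEEEEEEEFFFFFFFFFEEEBBEEEFFFF


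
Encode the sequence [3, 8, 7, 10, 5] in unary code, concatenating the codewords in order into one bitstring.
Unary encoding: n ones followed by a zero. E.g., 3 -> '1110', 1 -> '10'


Encode each number as n ones followed by a terminating 0:
  3 -> 1110 (4 bits)
  8 -> 111111110 (9 bits)
  7 -> 11111110 (8 bits)
  10 -> 11111111110 (11 bits)
  5 -> 111110 (6 bits)
Total length = 4 + 9 + 8 + 11 + 6 = 38 bits.

Unary([3, 8, 7, 10, 5]) = 11101111111101111111011111111110111110 (38 bits)


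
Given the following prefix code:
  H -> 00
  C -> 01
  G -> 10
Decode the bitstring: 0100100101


Decoding step by step:
Bits 01 -> C
Bits 00 -> H
Bits 10 -> G
Bits 01 -> C
Bits 01 -> C


Decoded message: CHGCC


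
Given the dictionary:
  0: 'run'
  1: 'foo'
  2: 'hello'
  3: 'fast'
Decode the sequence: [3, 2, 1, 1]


Look up each index in the dictionary:
  3 -> 'fast'
  2 -> 'hello'
  1 -> 'foo'
  1 -> 'foo'

Decoded: "fast hello foo foo"


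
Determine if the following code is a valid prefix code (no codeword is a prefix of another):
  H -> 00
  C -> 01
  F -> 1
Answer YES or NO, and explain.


Checking each pair (does one codeword prefix another?):
  H='00' vs C='01': no prefix
  H='00' vs F='1': no prefix
  C='01' vs H='00': no prefix
  C='01' vs F='1': no prefix
  F='1' vs H='00': no prefix
  F='1' vs C='01': no prefix
No violation found over all pairs.

YES -- this is a valid prefix code. No codeword is a prefix of any other codeword.


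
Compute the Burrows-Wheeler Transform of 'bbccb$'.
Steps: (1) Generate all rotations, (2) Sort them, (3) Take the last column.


Rotations (sorted):
  0: $bbccb -> last char: b
  1: b$bbcc -> last char: c
  2: bbccb$ -> last char: $
  3: bccb$b -> last char: b
  4: cb$bbc -> last char: c
  5: ccb$bb -> last char: b


BWT = bc$bcb


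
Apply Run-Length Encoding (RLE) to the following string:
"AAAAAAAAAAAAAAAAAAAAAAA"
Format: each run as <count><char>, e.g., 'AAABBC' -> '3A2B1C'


Scanning runs left to right:
  i=0: run of 'A' x 23 -> '23A'

RLE = 23A


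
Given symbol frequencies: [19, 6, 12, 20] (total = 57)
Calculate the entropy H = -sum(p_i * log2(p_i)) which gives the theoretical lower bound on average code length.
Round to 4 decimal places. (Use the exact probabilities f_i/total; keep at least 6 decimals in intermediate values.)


Per-symbol terms -p_i * log2(p_i) with p_i = f_i/57:
  p = 19/57 = 0.333333: log2(p) = -1.584963, -p*log2(p) = 0.528321
  p = 6/57 = 0.105263: log2(p) = -3.247928, -p*log2(p) = 0.341887
  p = 12/57 = 0.210526: log2(p) = -2.247928, -p*log2(p) = 0.473248
  p = 20/57 = 0.350877: log2(p) = -1.510962, -p*log2(p) = 0.530162
H = 0.528321 + 0.341887 + 0.473248 + 0.530162 = 1.873618

H = 1.8736 bits/symbol


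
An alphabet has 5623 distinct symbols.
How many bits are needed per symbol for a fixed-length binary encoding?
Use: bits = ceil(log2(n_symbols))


log2(5623) = 12.4571
Bracket: 2^12 = 4096 < 5623 <= 2^13 = 8192
So ceil(log2(5623)) = 13

bits = ceil(log2(5623)) = ceil(12.4571) = 13 bits


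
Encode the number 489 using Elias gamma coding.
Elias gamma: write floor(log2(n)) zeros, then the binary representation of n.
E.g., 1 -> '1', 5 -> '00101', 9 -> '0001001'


num_bits = floor(log2(489)) + 1 = 9
leading_zeros = num_bits - 1 = 8
binary(489) = 111101001

Elias gamma(489) = '00000000' + '111101001' = 00000000111101001 (17 bits)


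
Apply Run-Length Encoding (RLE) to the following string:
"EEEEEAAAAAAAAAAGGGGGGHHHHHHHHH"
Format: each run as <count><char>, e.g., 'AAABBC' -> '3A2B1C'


Scanning runs left to right:
  i=0: run of 'E' x 5 -> '5E'
  i=5: run of 'A' x 10 -> '10A'
  i=15: run of 'G' x 6 -> '6G'
  i=21: run of 'H' x 9 -> '9H'

RLE = 5E10A6G9H


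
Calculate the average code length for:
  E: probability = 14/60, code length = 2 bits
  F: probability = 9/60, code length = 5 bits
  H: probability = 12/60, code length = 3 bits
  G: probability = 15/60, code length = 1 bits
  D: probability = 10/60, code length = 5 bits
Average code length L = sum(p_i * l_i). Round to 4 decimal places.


Weighted contributions p_i * l_i:
  E: (14/60) * 2 = 28/60
  F: (9/60) * 5 = 45/60
  H: (12/60) * 3 = 36/60
  G: (15/60) * 1 = 15/60
  D: (10/60) * 5 = 50/60
Sum = (28 + 45 + 36 + 15 + 50)/60 = 174/60

L = 174/60 = 2.9000 bits/symbol


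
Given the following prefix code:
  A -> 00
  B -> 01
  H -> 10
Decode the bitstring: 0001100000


Decoding step by step:
Bits 00 -> A
Bits 01 -> B
Bits 10 -> H
Bits 00 -> A
Bits 00 -> A


Decoded message: ABHAA


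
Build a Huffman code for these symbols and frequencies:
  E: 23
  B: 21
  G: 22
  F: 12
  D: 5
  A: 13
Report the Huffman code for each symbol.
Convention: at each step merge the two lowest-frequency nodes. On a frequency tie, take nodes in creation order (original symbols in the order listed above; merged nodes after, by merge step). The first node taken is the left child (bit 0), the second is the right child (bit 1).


Huffman tree construction:
Step 1: Merge D(5) + F(12) = 17
Step 2: Merge A(13) + (D+F)(17) = 30
Step 3: Merge B(21) + G(22) = 43
Step 4: Merge E(23) + (A+(D+F))(30) = 53
Step 5: Merge (B+G)(43) + (E+(A+(D+F)))(53) = 96
Read each symbol's code off the tree from the root (left child = 0, right child = 1).

Codes:
  E: 10 (length 2)
  B: 00 (length 2)
  G: 01 (length 2)
  F: 1111 (length 4)
  D: 1110 (length 4)
  A: 110 (length 3)
Average code length: 239/96 = 2.4896 bits/symbol


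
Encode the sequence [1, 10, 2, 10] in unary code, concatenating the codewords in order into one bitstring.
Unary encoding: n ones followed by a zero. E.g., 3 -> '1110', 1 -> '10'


Encode each number as n ones followed by a terminating 0:
  1 -> 10 (2 bits)
  10 -> 11111111110 (11 bits)
  2 -> 110 (3 bits)
  10 -> 11111111110 (11 bits)
Total length = 2 + 11 + 3 + 11 = 27 bits.

Unary([1, 10, 2, 10]) = 101111111111011011111111110 (27 bits)


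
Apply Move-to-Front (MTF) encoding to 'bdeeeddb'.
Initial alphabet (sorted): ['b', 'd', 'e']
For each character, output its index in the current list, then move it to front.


MTF encoding:
'b': index 0 in ['b', 'd', 'e'] -> ['b', 'd', 'e']
'd': index 1 in ['b', 'd', 'e'] -> ['d', 'b', 'e']
'e': index 2 in ['d', 'b', 'e'] -> ['e', 'd', 'b']
'e': index 0 in ['e', 'd', 'b'] -> ['e', 'd', 'b']
'e': index 0 in ['e', 'd', 'b'] -> ['e', 'd', 'b']
'd': index 1 in ['e', 'd', 'b'] -> ['d', 'e', 'b']
'd': index 0 in ['d', 'e', 'b'] -> ['d', 'e', 'b']
'b': index 2 in ['d', 'e', 'b'] -> ['b', 'd', 'e']


Output: [0, 1, 2, 0, 0, 1, 0, 2]


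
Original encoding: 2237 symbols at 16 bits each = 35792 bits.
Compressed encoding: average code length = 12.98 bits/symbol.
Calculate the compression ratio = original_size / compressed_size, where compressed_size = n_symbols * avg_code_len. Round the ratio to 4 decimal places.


original_size = n_symbols * orig_bits = 2237 * 16 = 35792 bits
compressed_size = n_symbols * avg_code_len = 2237 * 12.98 = 29036.26 bits
ratio = original_size / compressed_size = 35792 / 29036.26 = 1.2327

Compression ratio = 1.2327


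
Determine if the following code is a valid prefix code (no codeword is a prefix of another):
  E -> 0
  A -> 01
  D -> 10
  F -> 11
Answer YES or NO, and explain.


Checking each pair (does one codeword prefix another?):
  E='0' vs A='01': prefix -- VIOLATION

NO -- this is NOT a valid prefix code. E (0) is a prefix of A (01).


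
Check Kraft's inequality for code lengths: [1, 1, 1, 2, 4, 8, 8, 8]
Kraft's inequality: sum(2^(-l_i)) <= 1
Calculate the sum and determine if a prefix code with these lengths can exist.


Sum = 2^(-1) + 2^(-1) + 2^(-1) + 2^(-2) + 2^(-4) + 2^(-8) + 2^(-8) + 2^(-8)
    = 0.5 + 0.5 + 0.5 + 0.25 + 0.0625 + 0.00390625 + 0.00390625 + 0.00390625
    = 467/256 = 1.82421875
Since 1.82421875 > 1, Kraft's inequality is NOT satisfied.
A prefix code with these lengths CANNOT exist.

Kraft sum = 1.82421875. Not satisfied.


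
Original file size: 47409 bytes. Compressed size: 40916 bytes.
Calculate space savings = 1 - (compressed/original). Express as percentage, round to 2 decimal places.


ratio = compressed/original = 40916/47409 = 0.863043
savings = 1 - ratio = 1 - 0.863043 = 0.136957
as a percentage: 0.136957 * 100 = 13.7%

Space savings = 1 - 40916/47409 = 13.7%


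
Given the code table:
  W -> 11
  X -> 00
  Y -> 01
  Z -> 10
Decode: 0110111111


Decoding:
01 -> Y
10 -> Z
11 -> W
11 -> W
11 -> W


Result: YZWWW


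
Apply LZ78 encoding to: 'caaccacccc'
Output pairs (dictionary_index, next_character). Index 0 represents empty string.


LZ78 encoding steps:
Dictionary: {0: ''}
Step 1: w='' (idx 0), next='c' -> output (0, 'c'), add 'c' as idx 1
Step 2: w='' (idx 0), next='a' -> output (0, 'a'), add 'a' as idx 2
Step 3: w='a' (idx 2), next='c' -> output (2, 'c'), add 'ac' as idx 3
Step 4: w='c' (idx 1), next='a' -> output (1, 'a'), add 'ca' as idx 4
Step 5: w='c' (idx 1), next='c' -> output (1, 'c'), add 'cc' as idx 5
Step 6: w='cc' (idx 5), end of input -> output (5, '')


Encoded: [(0, 'c'), (0, 'a'), (2, 'c'), (1, 'a'), (1, 'c'), (5, '')]


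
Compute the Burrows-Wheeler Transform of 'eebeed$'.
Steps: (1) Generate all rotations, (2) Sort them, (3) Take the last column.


Rotations (sorted):
  0: $eebeed -> last char: d
  1: beed$ee -> last char: e
  2: d$eebee -> last char: e
  3: ebeed$e -> last char: e
  4: ed$eebe -> last char: e
  5: eebeed$ -> last char: $
  6: eed$eeb -> last char: b


BWT = deeee$b


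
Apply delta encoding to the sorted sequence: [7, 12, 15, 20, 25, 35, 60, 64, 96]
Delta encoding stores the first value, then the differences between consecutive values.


First value: 7
Deltas:
  12 - 7 = 5
  15 - 12 = 3
  20 - 15 = 5
  25 - 20 = 5
  35 - 25 = 10
  60 - 35 = 25
  64 - 60 = 4
  96 - 64 = 32


Delta encoded: [7, 5, 3, 5, 5, 10, 25, 4, 32]


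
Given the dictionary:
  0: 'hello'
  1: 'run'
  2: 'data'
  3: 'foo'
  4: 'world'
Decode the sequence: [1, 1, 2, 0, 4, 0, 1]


Look up each index in the dictionary:
  1 -> 'run'
  1 -> 'run'
  2 -> 'data'
  0 -> 'hello'
  4 -> 'world'
  0 -> 'hello'
  1 -> 'run'

Decoded: "run run data hello world hello run"


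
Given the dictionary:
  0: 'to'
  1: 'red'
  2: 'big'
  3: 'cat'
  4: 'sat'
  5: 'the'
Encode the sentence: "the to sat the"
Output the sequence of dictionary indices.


Look up each word in the dictionary:
  'the' -> 5
  'to' -> 0
  'sat' -> 4
  'the' -> 5

Encoded: [5, 0, 4, 5]


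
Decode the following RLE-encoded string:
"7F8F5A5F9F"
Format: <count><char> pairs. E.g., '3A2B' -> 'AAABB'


Expanding each <count><char> pair:
  7F -> 'FFFFFFF'
  8F -> 'FFFFFFFF'
  5A -> 'AAAAA'
  5F -> 'FFFFF'
  9F -> 'FFFFFFFFF'

Decoded = FFFFFFFFFFFFFFFAAAAAFFFFFFFFFFFFFF


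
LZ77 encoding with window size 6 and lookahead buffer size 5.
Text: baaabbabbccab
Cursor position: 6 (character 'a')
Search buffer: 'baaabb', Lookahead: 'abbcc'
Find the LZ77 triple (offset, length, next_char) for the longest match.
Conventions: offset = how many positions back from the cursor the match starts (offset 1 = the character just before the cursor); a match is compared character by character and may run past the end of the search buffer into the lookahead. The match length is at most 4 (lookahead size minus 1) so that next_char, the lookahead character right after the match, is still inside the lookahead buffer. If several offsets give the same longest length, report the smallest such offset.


Try each offset into the search buffer:
  offset=1 (pos 5, char 'b'): match length 0
  offset=2 (pos 4, char 'b'): match length 0
  offset=3 (pos 3, char 'a'): match length 3
  offset=4 (pos 2, char 'a'): match length 1
  offset=5 (pos 1, char 'a'): match length 1
  offset=6 (pos 0, char 'b'): match length 0
Longest match has length 3 at offset 3.
next_char = character at position 6 + 3 = 9 -> 'c'

Best match: offset=3, length=3 (matching 'abb' starting at position 3)
LZ77 triple: (3, 3, 'c')


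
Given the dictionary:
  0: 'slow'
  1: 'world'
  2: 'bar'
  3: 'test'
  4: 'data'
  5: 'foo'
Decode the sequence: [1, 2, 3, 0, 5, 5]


Look up each index in the dictionary:
  1 -> 'world'
  2 -> 'bar'
  3 -> 'test'
  0 -> 'slow'
  5 -> 'foo'
  5 -> 'foo'

Decoded: "world bar test slow foo foo"


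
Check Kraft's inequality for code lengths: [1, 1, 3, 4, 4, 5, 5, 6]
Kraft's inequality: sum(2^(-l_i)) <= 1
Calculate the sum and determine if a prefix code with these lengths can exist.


Sum = 2^(-1) + 2^(-1) + 2^(-3) + 2^(-4) + 2^(-4) + 2^(-5) + 2^(-5) + 2^(-6)
    = 0.5 + 0.5 + 0.125 + 0.0625 + 0.0625 + 0.03125 + 0.03125 + 0.015625
    = 85/64 = 1.328125
Since 1.328125 > 1, Kraft's inequality is NOT satisfied.
A prefix code with these lengths CANNOT exist.

Kraft sum = 1.328125. Not satisfied.


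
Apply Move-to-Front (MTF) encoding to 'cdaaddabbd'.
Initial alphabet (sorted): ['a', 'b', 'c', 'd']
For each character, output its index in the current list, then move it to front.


MTF encoding:
'c': index 2 in ['a', 'b', 'c', 'd'] -> ['c', 'a', 'b', 'd']
'd': index 3 in ['c', 'a', 'b', 'd'] -> ['d', 'c', 'a', 'b']
'a': index 2 in ['d', 'c', 'a', 'b'] -> ['a', 'd', 'c', 'b']
'a': index 0 in ['a', 'd', 'c', 'b'] -> ['a', 'd', 'c', 'b']
'd': index 1 in ['a', 'd', 'c', 'b'] -> ['d', 'a', 'c', 'b']
'd': index 0 in ['d', 'a', 'c', 'b'] -> ['d', 'a', 'c', 'b']
'a': index 1 in ['d', 'a', 'c', 'b'] -> ['a', 'd', 'c', 'b']
'b': index 3 in ['a', 'd', 'c', 'b'] -> ['b', 'a', 'd', 'c']
'b': index 0 in ['b', 'a', 'd', 'c'] -> ['b', 'a', 'd', 'c']
'd': index 2 in ['b', 'a', 'd', 'c'] -> ['d', 'b', 'a', 'c']


Output: [2, 3, 2, 0, 1, 0, 1, 3, 0, 2]


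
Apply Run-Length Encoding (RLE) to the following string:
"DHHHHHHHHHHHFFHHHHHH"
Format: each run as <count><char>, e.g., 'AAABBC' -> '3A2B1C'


Scanning runs left to right:
  i=0: run of 'D' x 1 -> '1D'
  i=1: run of 'H' x 11 -> '11H'
  i=12: run of 'F' x 2 -> '2F'
  i=14: run of 'H' x 6 -> '6H'

RLE = 1D11H2F6H


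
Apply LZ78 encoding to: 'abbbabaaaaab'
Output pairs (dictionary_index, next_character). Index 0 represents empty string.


LZ78 encoding steps:
Dictionary: {0: ''}
Step 1: w='' (idx 0), next='a' -> output (0, 'a'), add 'a' as idx 1
Step 2: w='' (idx 0), next='b' -> output (0, 'b'), add 'b' as idx 2
Step 3: w='b' (idx 2), next='b' -> output (2, 'b'), add 'bb' as idx 3
Step 4: w='a' (idx 1), next='b' -> output (1, 'b'), add 'ab' as idx 4
Step 5: w='a' (idx 1), next='a' -> output (1, 'a'), add 'aa' as idx 5
Step 6: w='aa' (idx 5), next='a' -> output (5, 'a'), add 'aaa' as idx 6
Step 7: w='b' (idx 2), end of input -> output (2, '')


Encoded: [(0, 'a'), (0, 'b'), (2, 'b'), (1, 'b'), (1, 'a'), (5, 'a'), (2, '')]


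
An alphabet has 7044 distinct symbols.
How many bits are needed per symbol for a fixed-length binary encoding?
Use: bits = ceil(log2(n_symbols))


log2(7044) = 12.7822
Bracket: 2^12 = 4096 < 7044 <= 2^13 = 8192
So ceil(log2(7044)) = 13

bits = ceil(log2(7044)) = ceil(12.7822) = 13 bits


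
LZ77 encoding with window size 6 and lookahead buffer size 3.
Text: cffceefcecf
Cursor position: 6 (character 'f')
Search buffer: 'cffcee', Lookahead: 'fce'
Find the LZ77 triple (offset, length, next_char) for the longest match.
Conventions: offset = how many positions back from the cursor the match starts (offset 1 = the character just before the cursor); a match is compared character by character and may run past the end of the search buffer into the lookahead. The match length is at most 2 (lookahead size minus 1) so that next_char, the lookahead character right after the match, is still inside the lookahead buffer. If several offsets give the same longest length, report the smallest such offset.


Try each offset into the search buffer:
  offset=1 (pos 5, char 'e'): match length 0
  offset=2 (pos 4, char 'e'): match length 0
  offset=3 (pos 3, char 'c'): match length 0
  offset=4 (pos 2, char 'f'): match length 2
  offset=5 (pos 1, char 'f'): match length 1
  offset=6 (pos 0, char 'c'): match length 0
Longest match has length 2 at offset 4.
next_char = character at position 6 + 2 = 8 -> 'e'

Best match: offset=4, length=2 (matching 'fc' starting at position 2)
LZ77 triple: (4, 2, 'e')


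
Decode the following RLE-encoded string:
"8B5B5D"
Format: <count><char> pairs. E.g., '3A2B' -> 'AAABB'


Expanding each <count><char> pair:
  8B -> 'BBBBBBBB'
  5B -> 'BBBBB'
  5D -> 'DDDDD'

Decoded = BBBBBBBBBBBBBDDDDD


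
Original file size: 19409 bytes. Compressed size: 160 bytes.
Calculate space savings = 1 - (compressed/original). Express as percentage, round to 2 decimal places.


ratio = compressed/original = 160/19409 = 0.008244
savings = 1 - ratio = 1 - 0.008244 = 0.991756
as a percentage: 0.991756 * 100 = 99.18%

Space savings = 1 - 160/19409 = 99.18%


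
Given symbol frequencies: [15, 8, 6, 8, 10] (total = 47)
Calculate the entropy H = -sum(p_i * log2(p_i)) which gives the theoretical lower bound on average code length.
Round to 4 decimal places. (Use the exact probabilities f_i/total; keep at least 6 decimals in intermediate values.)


Per-symbol terms -p_i * log2(p_i) with p_i = f_i/47:
  p = 15/47 = 0.319149: log2(p) = -1.647698, -p*log2(p) = 0.525861
  p = 8/47 = 0.170213: log2(p) = -2.554589, -p*log2(p) = 0.434824
  p = 6/47 = 0.127660: log2(p) = -2.969626, -p*log2(p) = 0.379101
  p = 8/47 = 0.170213: log2(p) = -2.554589, -p*log2(p) = 0.434824
  p = 10/47 = 0.212766: log2(p) = -2.232661, -p*log2(p) = 0.475034
H = 0.525861 + 0.434824 + 0.379101 + 0.434824 + 0.475034 = 2.249644

H = 2.2496 bits/symbol


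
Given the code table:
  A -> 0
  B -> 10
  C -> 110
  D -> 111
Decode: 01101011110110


Decoding:
0 -> A
110 -> C
10 -> B
111 -> D
10 -> B
110 -> C


Result: ACBDBC


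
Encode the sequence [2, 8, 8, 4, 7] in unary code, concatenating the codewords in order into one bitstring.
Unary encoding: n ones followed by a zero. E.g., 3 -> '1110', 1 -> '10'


Encode each number as n ones followed by a terminating 0:
  2 -> 110 (3 bits)
  8 -> 111111110 (9 bits)
  8 -> 111111110 (9 bits)
  4 -> 11110 (5 bits)
  7 -> 11111110 (8 bits)
Total length = 3 + 9 + 9 + 5 + 8 = 34 bits.

Unary([2, 8, 8, 4, 7]) = 1101111111101111111101111011111110 (34 bits)


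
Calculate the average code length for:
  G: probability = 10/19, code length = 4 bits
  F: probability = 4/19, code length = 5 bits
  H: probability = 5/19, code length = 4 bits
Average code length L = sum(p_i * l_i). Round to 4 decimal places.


Weighted contributions p_i * l_i:
  G: (10/19) * 4 = 40/19
  F: (4/19) * 5 = 20/19
  H: (5/19) * 4 = 20/19
Sum = (40 + 20 + 20)/19 = 80/19

L = 80/19 = 4.2105 bits/symbol


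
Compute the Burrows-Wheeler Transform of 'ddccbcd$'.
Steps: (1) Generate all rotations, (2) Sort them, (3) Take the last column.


Rotations (sorted):
  0: $ddccbcd -> last char: d
  1: bcd$ddcc -> last char: c
  2: cbcd$ddc -> last char: c
  3: ccbcd$dd -> last char: d
  4: cd$ddccb -> last char: b
  5: d$ddccbc -> last char: c
  6: dccbcd$d -> last char: d
  7: ddccbcd$ -> last char: $


BWT = dccdbcd$


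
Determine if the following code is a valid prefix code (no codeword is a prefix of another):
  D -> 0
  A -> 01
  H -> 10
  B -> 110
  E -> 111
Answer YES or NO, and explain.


Checking each pair (does one codeword prefix another?):
  D='0' vs A='01': prefix -- VIOLATION

NO -- this is NOT a valid prefix code. D (0) is a prefix of A (01).


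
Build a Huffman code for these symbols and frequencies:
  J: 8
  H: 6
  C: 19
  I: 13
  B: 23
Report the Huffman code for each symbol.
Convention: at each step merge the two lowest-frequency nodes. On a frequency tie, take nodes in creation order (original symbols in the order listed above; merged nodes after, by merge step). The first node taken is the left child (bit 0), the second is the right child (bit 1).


Huffman tree construction:
Step 1: Merge H(6) + J(8) = 14
Step 2: Merge I(13) + (H+J)(14) = 27
Step 3: Merge C(19) + B(23) = 42
Step 4: Merge (I+(H+J))(27) + (C+B)(42) = 69
Read each symbol's code off the tree from the root (left child = 0, right child = 1).

Codes:
  J: 011 (length 3)
  H: 010 (length 3)
  C: 10 (length 2)
  I: 00 (length 2)
  B: 11 (length 2)
Average code length: 152/69 = 2.2029 bits/symbol


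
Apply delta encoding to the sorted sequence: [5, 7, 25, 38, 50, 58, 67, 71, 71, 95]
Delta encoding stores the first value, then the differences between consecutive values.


First value: 5
Deltas:
  7 - 5 = 2
  25 - 7 = 18
  38 - 25 = 13
  50 - 38 = 12
  58 - 50 = 8
  67 - 58 = 9
  71 - 67 = 4
  71 - 71 = 0
  95 - 71 = 24


Delta encoded: [5, 2, 18, 13, 12, 8, 9, 4, 0, 24]


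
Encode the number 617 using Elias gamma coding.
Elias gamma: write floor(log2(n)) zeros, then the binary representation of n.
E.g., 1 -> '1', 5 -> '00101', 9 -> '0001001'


num_bits = floor(log2(617)) + 1 = 10
leading_zeros = num_bits - 1 = 9
binary(617) = 1001101001

Elias gamma(617) = '000000000' + '1001101001' = 0000000001001101001 (19 bits)


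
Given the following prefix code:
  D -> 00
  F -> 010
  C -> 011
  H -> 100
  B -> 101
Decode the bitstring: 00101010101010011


Decoding step by step:
Bits 00 -> D
Bits 101 -> B
Bits 010 -> F
Bits 101 -> B
Bits 010 -> F
Bits 011 -> C


Decoded message: DBFBFC


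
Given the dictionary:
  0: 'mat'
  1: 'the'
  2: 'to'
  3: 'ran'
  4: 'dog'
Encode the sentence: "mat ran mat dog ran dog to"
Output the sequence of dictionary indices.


Look up each word in the dictionary:
  'mat' -> 0
  'ran' -> 3
  'mat' -> 0
  'dog' -> 4
  'ran' -> 3
  'dog' -> 4
  'to' -> 2

Encoded: [0, 3, 0, 4, 3, 4, 2]


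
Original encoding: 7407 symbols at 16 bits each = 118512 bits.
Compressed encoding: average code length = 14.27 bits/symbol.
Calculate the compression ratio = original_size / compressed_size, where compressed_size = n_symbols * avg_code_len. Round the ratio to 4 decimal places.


original_size = n_symbols * orig_bits = 7407 * 16 = 118512 bits
compressed_size = n_symbols * avg_code_len = 7407 * 14.27 = 105697.89 bits
ratio = original_size / compressed_size = 118512 / 105697.89 = 1.1212

Compression ratio = 1.1212


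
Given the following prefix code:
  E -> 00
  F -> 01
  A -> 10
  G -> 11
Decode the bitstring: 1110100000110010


Decoding step by step:
Bits 11 -> G
Bits 10 -> A
Bits 10 -> A
Bits 00 -> E
Bits 00 -> E
Bits 11 -> G
Bits 00 -> E
Bits 10 -> A


Decoded message: GAAEEGEA


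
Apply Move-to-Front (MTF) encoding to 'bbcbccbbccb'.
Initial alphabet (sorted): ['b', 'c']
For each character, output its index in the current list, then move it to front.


MTF encoding:
'b': index 0 in ['b', 'c'] -> ['b', 'c']
'b': index 0 in ['b', 'c'] -> ['b', 'c']
'c': index 1 in ['b', 'c'] -> ['c', 'b']
'b': index 1 in ['c', 'b'] -> ['b', 'c']
'c': index 1 in ['b', 'c'] -> ['c', 'b']
'c': index 0 in ['c', 'b'] -> ['c', 'b']
'b': index 1 in ['c', 'b'] -> ['b', 'c']
'b': index 0 in ['b', 'c'] -> ['b', 'c']
'c': index 1 in ['b', 'c'] -> ['c', 'b']
'c': index 0 in ['c', 'b'] -> ['c', 'b']
'b': index 1 in ['c', 'b'] -> ['b', 'c']


Output: [0, 0, 1, 1, 1, 0, 1, 0, 1, 0, 1]


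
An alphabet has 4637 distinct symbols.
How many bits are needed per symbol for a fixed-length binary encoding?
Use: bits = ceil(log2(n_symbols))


log2(4637) = 12.179
Bracket: 2^12 = 4096 < 4637 <= 2^13 = 8192
So ceil(log2(4637)) = 13

bits = ceil(log2(4637)) = ceil(12.179) = 13 bits


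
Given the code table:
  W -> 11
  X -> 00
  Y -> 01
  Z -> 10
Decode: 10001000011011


Decoding:
10 -> Z
00 -> X
10 -> Z
00 -> X
01 -> Y
10 -> Z
11 -> W


Result: ZXZXYZW


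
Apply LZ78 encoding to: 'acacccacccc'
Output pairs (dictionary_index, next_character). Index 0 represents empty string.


LZ78 encoding steps:
Dictionary: {0: ''}
Step 1: w='' (idx 0), next='a' -> output (0, 'a'), add 'a' as idx 1
Step 2: w='' (idx 0), next='c' -> output (0, 'c'), add 'c' as idx 2
Step 3: w='a' (idx 1), next='c' -> output (1, 'c'), add 'ac' as idx 3
Step 4: w='c' (idx 2), next='c' -> output (2, 'c'), add 'cc' as idx 4
Step 5: w='ac' (idx 3), next='c' -> output (3, 'c'), add 'acc' as idx 5
Step 6: w='cc' (idx 4), end of input -> output (4, '')


Encoded: [(0, 'a'), (0, 'c'), (1, 'c'), (2, 'c'), (3, 'c'), (4, '')]


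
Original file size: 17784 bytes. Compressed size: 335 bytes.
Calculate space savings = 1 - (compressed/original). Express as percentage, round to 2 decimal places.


ratio = compressed/original = 335/17784 = 0.018837
savings = 1 - ratio = 1 - 0.018837 = 0.981163
as a percentage: 0.981163 * 100 = 98.12%

Space savings = 1 - 335/17784 = 98.12%


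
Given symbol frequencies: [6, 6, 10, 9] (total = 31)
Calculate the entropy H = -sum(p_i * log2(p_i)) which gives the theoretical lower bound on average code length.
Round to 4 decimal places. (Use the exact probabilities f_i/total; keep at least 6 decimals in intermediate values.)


Per-symbol terms -p_i * log2(p_i) with p_i = f_i/31:
  p = 6/31 = 0.193548: log2(p) = -2.369234, -p*log2(p) = 0.458561
  p = 6/31 = 0.193548: log2(p) = -2.369234, -p*log2(p) = 0.458561
  p = 10/31 = 0.322581: log2(p) = -1.632268, -p*log2(p) = 0.526538
  p = 9/31 = 0.290323: log2(p) = -1.784271, -p*log2(p) = 0.518014
H = 0.458561 + 0.458561 + 0.526538 + 0.518014 = 1.961674

H = 1.9617 bits/symbol


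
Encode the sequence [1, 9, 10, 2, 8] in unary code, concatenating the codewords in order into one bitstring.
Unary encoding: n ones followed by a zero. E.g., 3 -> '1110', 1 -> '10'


Encode each number as n ones followed by a terminating 0:
  1 -> 10 (2 bits)
  9 -> 1111111110 (10 bits)
  10 -> 11111111110 (11 bits)
  2 -> 110 (3 bits)
  8 -> 111111110 (9 bits)
Total length = 2 + 10 + 11 + 3 + 9 = 35 bits.

Unary([1, 9, 10, 2, 8]) = 10111111111011111111110110111111110 (35 bits)


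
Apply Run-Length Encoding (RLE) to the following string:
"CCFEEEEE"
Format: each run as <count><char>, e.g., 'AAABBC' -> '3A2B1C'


Scanning runs left to right:
  i=0: run of 'C' x 2 -> '2C'
  i=2: run of 'F' x 1 -> '1F'
  i=3: run of 'E' x 5 -> '5E'

RLE = 2C1F5E
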